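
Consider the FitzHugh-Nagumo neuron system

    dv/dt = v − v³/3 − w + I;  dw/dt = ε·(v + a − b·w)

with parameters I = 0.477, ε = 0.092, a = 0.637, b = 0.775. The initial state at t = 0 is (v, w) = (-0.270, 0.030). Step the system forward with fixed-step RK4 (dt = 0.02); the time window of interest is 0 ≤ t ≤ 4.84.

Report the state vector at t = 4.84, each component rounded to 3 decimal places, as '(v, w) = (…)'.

(v, w) = (1.691, 0.627)

t=0.000: state=(-0.270, 0.030)
step 1 (dt=0.02): k1=(0.184, 0.032), k2=(0.185, 0.032), k3=(0.185, 0.032), k4=(0.186, 0.032); state += dt/6·(k1+2k2+2k3+k4)
t=0.020: state=(-0.266, 0.031)
t=0.040: state=(-0.263, 0.031)
t=0.060: state=(-0.259, 0.032)
continuing one RK4 step at a time; state shown every 10 steps (Δt=0.2):
t=0.200: state=(-0.230, 0.037)
t=0.400: state=(-0.184, 0.044)
t=0.600: state=(-0.129, 0.052)
t=0.800: state=(-0.065, 0.061)
t=1.000: state=(0.012, 0.071)
t=1.200: state=(0.103, 0.083)
t=1.400: state=(0.211, 0.096)
t=1.600: state=(0.339, 0.112)
t=1.800: state=(0.488, 0.129)
t=2.000: state=(0.657, 0.150)
t=2.200: state=(0.842, 0.173)
t=2.400: state=(1.032, 0.199)
t=2.600: state=(1.214, 0.228)
t=2.800: state=(1.374, 0.261)
t=3.000: state=(1.502, 0.295)
t=3.200: state=(1.596, 0.331)
t=3.400: state=(1.659, 0.367)
t=3.600: state=(1.697, 0.405)
t=3.800: state=(1.717, 0.442)
t=4.000: state=(1.725, 0.478)
t=4.200: state=(1.724, 0.515)
t=4.400: state=(1.717, 0.551)
t=4.600: state=(1.707, 0.586)
t=4.800: state=(1.694, 0.620)
t=4.840: state=(1.691, 0.627)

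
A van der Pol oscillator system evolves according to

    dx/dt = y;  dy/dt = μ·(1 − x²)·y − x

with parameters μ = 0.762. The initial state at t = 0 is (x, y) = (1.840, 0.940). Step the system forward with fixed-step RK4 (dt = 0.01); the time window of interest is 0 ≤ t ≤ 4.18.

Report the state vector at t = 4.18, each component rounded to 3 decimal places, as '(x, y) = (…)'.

t=0.000: state=(1.840, 0.940)
step 1 (dt=0.01): k1=(0.940, -3.549), k2=(0.922, -3.533), k3=(0.922, -3.533), k4=(0.905, -3.517); state += dt/6·(k1+2k2+2k3+k4)
t=0.010: state=(1.849, 0.905)
t=0.020: state=(1.858, 0.870)
t=0.030: state=(1.867, 0.835)
continuing one RK4 step at a time; state shown every 20 steps (Δt=0.2):
t=0.200: state=(1.962, 0.314)
t=0.400: state=(1.979, -0.118)
t=0.600: state=(1.925, -0.395)
t=0.800: state=(1.827, -0.581)
t=1.000: state=(1.696, -0.724)
t=1.200: state=(1.538, -0.854)
t=1.400: state=(1.354, -0.990)
t=1.600: state=(1.141, -1.149)
t=1.800: state=(0.892, -1.346)
t=2.000: state=(0.599, -1.593)
t=2.200: state=(0.251, -1.894)
t=2.400: state=(-0.160, -2.212)
t=2.600: state=(-0.627, -2.428)
t=2.800: state=(-1.110, -2.337)
t=3.000: state=(-1.533, -1.826)
t=3.200: state=(-1.825, -1.081)
t=3.400: state=(-1.971, -0.410)
t=3.600: state=(-2.003, 0.060)
t=3.800: state=(-1.958, 0.359)
t=4.000: state=(-1.866, 0.555)
t=4.180: state=(-1.754, 0.686)

(x, y) = (-1.754, 0.686)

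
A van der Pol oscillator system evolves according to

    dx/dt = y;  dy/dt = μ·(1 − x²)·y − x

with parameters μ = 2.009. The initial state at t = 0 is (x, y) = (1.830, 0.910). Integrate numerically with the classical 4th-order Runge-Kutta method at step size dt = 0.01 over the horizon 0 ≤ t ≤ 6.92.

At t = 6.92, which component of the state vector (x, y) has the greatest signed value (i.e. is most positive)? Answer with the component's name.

largest component: y

t=0.000: state=(1.830, 0.910)
step 1 (dt=0.01): k1=(0.910, -6.124), k2=(0.879, -6.014), k3=(0.880, -6.015), k4=(0.850, -5.904); state += dt/6·(k1+2k2+2k3+k4)
t=0.010: state=(1.839, 0.850)
t=0.020: state=(1.847, 0.792)
t=0.030: state=(1.855, 0.736)
continuing one RK4 step at a time; state shown every 25 steps (Δt=0.25):
t=0.250: state=(1.919, -0.015)
t=0.500: state=(1.877, -0.270)
t=0.750: state=(1.798, -0.352)
t=1.000: state=(1.704, -0.399)
t=1.250: state=(1.598, -0.446)
t=1.500: state=(1.480, -0.505)
t=1.750: state=(1.344, -0.587)
t=2.000: state=(1.183, -0.710)
t=2.250: state=(0.983, -0.911)
t=2.500: state=(0.715, -1.272)
t=2.750: state=(0.319, -1.978)
t=3.000: state=(-0.323, -3.228)
t=3.250: state=(-1.236, -3.628)
t=3.500: state=(-1.877, -1.351)
t=3.750: state=(-2.019, -0.058)
t=4.000: state=(-1.986, 0.246)
t=4.250: state=(-1.914, 0.323)
t=4.500: state=(-1.828, 0.361)
t=4.750: state=(-1.733, 0.394)
t=5.000: state=(-1.630, 0.435)
t=5.250: state=(-1.515, 0.488)
t=5.500: state=(-1.384, 0.561)
t=5.750: state=(-1.232, 0.670)
t=6.000: state=(-1.044, 0.843)
t=6.250: state=(-0.799, 1.147)
t=6.500: state=(-0.448, 1.730)
t=6.750: state=(0.110, 2.838)
t=6.920: state=(0.671, 3.699)
compare at T: x=0.671, y=3.699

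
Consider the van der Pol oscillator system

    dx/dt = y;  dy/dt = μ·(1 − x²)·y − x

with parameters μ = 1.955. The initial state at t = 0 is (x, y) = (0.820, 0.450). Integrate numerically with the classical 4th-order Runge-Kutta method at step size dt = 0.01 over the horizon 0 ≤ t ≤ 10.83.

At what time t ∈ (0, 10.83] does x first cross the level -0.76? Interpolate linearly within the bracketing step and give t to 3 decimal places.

t = 2.070

t=0.000: state=(0.820, 0.450)
step 1 (dt=0.01): k1=(0.450, -0.532), k2=(0.447, -0.539), k3=(0.447, -0.539), k4=(0.445, -0.546); state += dt/6·(k1+2k2+2k3+k4)
t=0.010: state=(0.824, 0.445)
t=0.020: state=(0.829, 0.439)
t=0.030: state=(0.833, 0.433)
continuing one RK4 step at a time; state shown every 50 steps (Δt=0.5):
t=0.500: state=(0.954, 0.054)
t=1.000: state=(0.860, -0.443)
t=1.500: state=(0.472, -1.203)
t=2.000: state=(-0.541, -3.034)
t=2.060: state=(-0.729, -3.215)
next step: t=2.070: state=(-0.761, -3.235) — x has crossed -0.76
linear interpolation between t=2.060 (-0.72854) and t=2.070 (-0.76080) → t≈2.070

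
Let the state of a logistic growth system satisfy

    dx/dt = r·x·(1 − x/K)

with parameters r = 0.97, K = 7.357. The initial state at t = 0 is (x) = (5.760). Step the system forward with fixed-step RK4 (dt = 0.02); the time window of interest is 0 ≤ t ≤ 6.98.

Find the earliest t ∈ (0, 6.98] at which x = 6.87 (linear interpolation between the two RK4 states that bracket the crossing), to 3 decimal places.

t = 1.406

t=0.000: state=(5.760)
step 1 (dt=0.02): k1=(1.213), k2=(1.206), k3=(1.206), k4=(1.200); state += dt/6·(k1+2k2+2k3+k4)
t=0.020: state=(5.784)
t=0.040: state=(5.808)
t=0.060: state=(5.832)
continuing one RK4 step at a time; state shown every 25 steps (Δt=0.5):
t=0.500: state=(6.284)
t=1.000: state=(6.657)
t=1.400: state=(6.867)
next step: t=1.420: state=(6.876) — x has crossed 6.87
linear interpolation between t=1.400 (6.86734) and t=1.420 (6.87613) → t≈1.406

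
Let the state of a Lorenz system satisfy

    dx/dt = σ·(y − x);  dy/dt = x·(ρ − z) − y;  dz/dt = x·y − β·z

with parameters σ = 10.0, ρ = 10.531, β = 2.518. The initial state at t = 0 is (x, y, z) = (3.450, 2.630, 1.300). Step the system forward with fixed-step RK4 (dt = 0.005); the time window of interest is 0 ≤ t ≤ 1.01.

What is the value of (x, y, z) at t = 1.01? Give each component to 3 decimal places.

t=0.000: state=(3.450, 2.630, 1.300)
step 1 (dt=0.005): k1=(-8.200, 29.217, 5.800), k2=(-7.265, 28.905, 5.960), k3=(-7.296, 28.926, 5.963), k4=(-6.389, 28.634, 6.123); state += dt/6·(k1+2k2+2k3+k4)
t=0.005: state=(3.414, 2.775, 1.330)
t=0.010: state=(3.386, 2.916, 1.361)
t=0.015: state=(3.366, 3.056, 1.394)
continuing one RK4 step at a time; state shown every 10 steps (Δt=0.05):
t=0.050: state=(3.423, 3.994, 1.676)
t=0.100: state=(3.929, 5.322, 2.280)
t=0.150: state=(4.770, 6.707, 3.242)
t=0.200: state=(5.827, 8.075, 4.709)
t=0.250: state=(6.962, 9.180, 6.769)
t=0.300: state=(7.960, 9.638, 9.309)
t=0.350: state=(8.544, 9.119, 11.898)
t=0.400: state=(8.483, 7.652, 13.888)
t=0.450: state=(7.749, 5.722, 14.810)
t=0.500: state=(6.559, 3.942, 14.676)
t=0.550: state=(5.239, 2.664, 13.843)
t=0.600: state=(4.050, 1.909, 12.694)
t=0.650: state=(3.119, 1.543, 11.477)
t=0.700: state=(2.466, 1.417, 10.309)
t=0.750: state=(2.053, 1.430, 9.239)
t=0.800: state=(1.826, 1.527, 8.279)
t=0.850: state=(1.741, 1.685, 7.433)
t=0.900: state=(1.762, 1.899, 6.700)
t=0.950: state=(1.872, 2.173, 6.081)
t=1.000: state=(2.062, 2.518, 5.578)
t=1.010: state=(2.109, 2.597, 5.492)

(x, y, z) = (2.109, 2.597, 5.492)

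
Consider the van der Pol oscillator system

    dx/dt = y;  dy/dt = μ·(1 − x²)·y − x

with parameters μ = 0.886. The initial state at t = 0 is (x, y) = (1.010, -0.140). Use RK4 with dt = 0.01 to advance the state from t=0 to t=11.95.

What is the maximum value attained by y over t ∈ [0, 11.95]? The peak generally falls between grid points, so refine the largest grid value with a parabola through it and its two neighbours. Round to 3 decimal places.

t=0.000: state=(1.010, -0.140)
step 1 (dt=0.01): k1=(-0.140, -1.008), k2=(-0.145, -1.007), k3=(-0.145, -1.007), k4=(-0.150, -1.006); state += dt/6·(k1+2k2+2k3+k4)
t=0.010: state=(1.009, -0.150)
t=0.020: state=(1.007, -0.160)
t=0.030: state=(1.005, -0.170)
continuing one RK4 step at a time; state shown every 50 steps (Δt=0.5):
t=0.500: state=(0.816, -0.635)
t=1.000: state=(0.364, -1.196)
t=1.500: state=(-0.400, -1.845)
t=2.000: state=(-1.325, -1.559)
t=2.500: state=(-1.762, -0.217)
t=3.000: state=(-1.667, 0.491)
t=3.500: state=(-1.324, 0.868)
t=4.000: state=(-0.782, 1.340)
t=4.500: state=(0.077, 2.154)
t=5.000: state=(1.277, 2.267)
t=5.500: state=(1.955, 0.427)
t=6.000: state=(1.907, -0.440)
t=6.500: state=(1.601, -0.758)
t=7.000: state=(1.146, -1.087)
t=7.500: state=(0.468, -1.690)
t=8.000: state=(-0.598, -2.527)
t=8.500: state=(-1.719, -1.480)
t=9.000: state=(-2.003, 0.105)
t=9.500: state=(-1.804, 0.603)
t=10.000: state=(-1.433, 0.882)
t=10.500: state=(-0.900, 1.292)
t=11.000: state=(-0.078, 2.066)
t=11.500: state=(1.128, 2.458)
t=11.950: state=(1.902, 0.824)
largest grid value and its neighbours: y(11.360)=2.56407, y(11.370)=2.56487, y(11.380)=2.56449
parabola through these three points peaks at t≈11.372 with y≈2.56489

max y = 2.565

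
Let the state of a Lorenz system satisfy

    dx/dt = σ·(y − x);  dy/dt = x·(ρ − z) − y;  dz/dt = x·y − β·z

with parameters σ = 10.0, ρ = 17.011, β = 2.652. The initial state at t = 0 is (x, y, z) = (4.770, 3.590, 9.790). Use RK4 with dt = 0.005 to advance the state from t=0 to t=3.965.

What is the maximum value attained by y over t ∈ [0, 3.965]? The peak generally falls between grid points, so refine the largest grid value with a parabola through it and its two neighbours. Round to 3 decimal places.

t=0.000: state=(4.770, 3.590, 9.790)
step 1 (dt=0.005): k1=(-11.800, 30.854, -8.839), k2=(-10.734, 30.669, -8.520), k3=(-10.765, 30.685, -8.515), k4=(-9.728, 30.513, -8.196); state += dt/6·(k1+2k2+2k3+k4)
t=0.005: state=(4.716, 3.743, 9.747)
t=0.010: state=(4.673, 3.895, 9.708)
t=0.015: state=(4.638, 4.046, 9.672)
continuing one RK4 step at a time; state shown every 40 steps (Δt=0.2):
t=0.200: state=(7.208, 9.683, 11.893)
t=0.400: state=(9.294, 7.612, 21.006)
t=0.600: state=(4.381, 2.689, 16.872)
t=0.800: state=(3.532, 4.139, 11.686)
t=1.000: state=(6.371, 8.484, 11.760)
t=1.200: state=(9.196, 8.716, 19.462)
t=1.400: state=(5.382, 3.485, 17.849)
t=1.600: state=(3.925, 4.248, 12.836)
t=1.800: state=(6.142, 7.892, 12.265)
t=2.000: state=(8.790, 8.755, 18.435)
t=2.200: state=(5.930, 4.187, 18.052)
t=2.400: state=(4.352, 4.527, 13.590)
t=2.600: state=(6.167, 7.638, 12.913)
t=2.800: state=(8.401, 8.444, 17.902)
t=3.000: state=(6.162, 4.687, 17.876)
t=3.200: state=(4.739, 4.864, 14.063)
t=3.400: state=(6.293, 7.534, 13.543)
t=3.600: state=(8.070, 8.058, 17.627)
t=3.800: state=(6.231, 5.025, 17.560)
t=3.965: state=(5.066, 4.950, 14.824)
largest grid value and its neighbours: y(0.275)=10.92578, y(0.280)=10.92965, y(0.285)=10.92117
parabola through these three points peaks at t≈0.279 with y≈10.92987

max y = 10.930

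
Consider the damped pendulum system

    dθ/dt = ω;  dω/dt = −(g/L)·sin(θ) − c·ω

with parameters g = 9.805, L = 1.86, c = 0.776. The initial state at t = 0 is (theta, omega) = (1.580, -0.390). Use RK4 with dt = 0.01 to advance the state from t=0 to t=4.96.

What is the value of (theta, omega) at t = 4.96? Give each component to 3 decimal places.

(theta, omega) = (-0.068, 0.492)

t=0.000: state=(1.580, -0.390)
step 1 (dt=0.01): k1=(-0.390, -4.969), k2=(-0.415, -4.949), k3=(-0.415, -4.950), k4=(-0.439, -4.930); state += dt/6·(k1+2k2+2k3+k4)
t=0.010: state=(1.576, -0.439)
t=0.020: state=(1.571, -0.489)
t=0.030: state=(1.566, -0.537)
continuing one RK4 step at a time; state shown every 20 steps (Δt=0.2):
t=0.200: state=(1.408, -1.307)
t=0.400: state=(1.069, -2.040)
t=0.600: state=(0.612, -2.469)
t=0.800: state=(0.112, -2.450)
t=1.000: state=(-0.337, -1.975)
t=1.200: state=(-0.659, -1.212)
t=1.400: state=(-0.817, -0.370)
t=1.600: state=(-0.812, 0.402)
t=1.800: state=(-0.667, 1.008)
t=2.000: state=(-0.425, 1.371)
t=2.200: state=(-0.139, 1.443)
t=2.400: state=(0.133, 1.231)
t=2.600: state=(0.340, 0.816)
t=2.800: state=(0.454, 0.313)
t=3.000: state=(0.467, -0.173)
t=3.200: state=(0.391, -0.559)
t=3.400: state=(0.253, -0.790)
t=3.600: state=(0.087, -0.840)
t=3.800: state=(-0.071, -0.723)
t=4.000: state=(-0.194, -0.485)
t=4.200: state=(-0.262, -0.189)
t=4.400: state=(-0.270, 0.099)
t=4.600: state=(-0.226, 0.328)
t=4.800: state=(-0.145, 0.462)
t=4.960: state=(-0.068, 0.492)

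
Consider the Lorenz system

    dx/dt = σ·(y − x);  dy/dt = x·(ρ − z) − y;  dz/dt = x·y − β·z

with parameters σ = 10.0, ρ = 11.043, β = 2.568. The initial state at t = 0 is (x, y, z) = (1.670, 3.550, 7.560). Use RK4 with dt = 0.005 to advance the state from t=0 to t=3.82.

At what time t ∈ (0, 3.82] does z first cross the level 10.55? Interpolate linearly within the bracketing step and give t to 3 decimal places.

t=0.000: state=(1.670, 3.550, 7.560)
step 1 (dt=0.005): k1=(18.800, 2.267, -13.486), k2=(18.387, 2.483, -13.222), k3=(18.402, 2.477, -13.227), k4=(18.004, 2.691, -12.967); state += dt/6·(k1+2k2+2k3+k4)
t=0.005: state=(1.762, 3.562, 7.494)
t=0.010: state=(1.850, 3.577, 7.430)
t=0.015: state=(1.935, 3.593, 7.369)
continuing one RK4 step at a time; state shown every 40 steps (Δt=0.2):
t=0.200: state=(4.137, 5.275, 6.670)
t=0.400: state=(6.423, 7.287, 9.602)
t=0.440: state=(6.708, 7.257, 10.488)
next step: t=0.445: state=(6.735, 7.238, 10.596) — z has crossed 10.55
linear interpolation between t=0.440 (10.48780) and t=0.445 (10.59603) → t≈0.443

t = 0.443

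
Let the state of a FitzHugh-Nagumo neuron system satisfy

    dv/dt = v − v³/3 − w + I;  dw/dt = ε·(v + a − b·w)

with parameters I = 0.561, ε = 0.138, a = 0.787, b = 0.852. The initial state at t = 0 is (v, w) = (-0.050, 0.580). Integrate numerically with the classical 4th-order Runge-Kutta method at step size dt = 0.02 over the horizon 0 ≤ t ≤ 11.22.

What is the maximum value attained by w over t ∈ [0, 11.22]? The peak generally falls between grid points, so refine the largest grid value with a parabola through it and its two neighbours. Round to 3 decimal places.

t=0.000: state=(-0.050, 0.580)
step 1 (dt=0.02): k1=(-0.069, 0.034), k2=(-0.070, 0.033), k3=(-0.070, 0.033), k4=(-0.071, 0.033); state += dt/6·(k1+2k2+2k3+k4)
t=0.020: state=(-0.051, 0.581)
t=0.040: state=(-0.053, 0.581)
t=0.060: state=(-0.054, 0.582)
continuing one RK4 step at a time; state shown every 25 steps (Δt=0.5):
t=0.500: state=(-0.099, 0.595)
t=1.000: state=(-0.188, 0.604)
t=1.500: state=(-0.335, 0.605)
t=2.000: state=(-0.561, 0.594)
t=2.500: state=(-0.862, 0.565)
t=3.000: state=(-1.182, 0.517)
t=3.500: state=(-1.421, 0.452)
t=4.000: state=(-1.541, 0.379)
t=4.500: state=(-1.576, 0.305)
t=5.000: state=(-1.568, 0.235)
t=5.500: state=(-1.539, 0.170)
t=6.000: state=(-1.503, 0.111)
t=6.500: state=(-1.462, 0.059)
t=7.000: state=(-1.421, 0.011)
t=7.500: state=(-1.378, -0.030)
t=8.000: state=(-1.335, -0.067)
t=8.500: state=(-1.292, -0.098)
t=9.000: state=(-1.249, -0.125)
t=9.500: state=(-1.206, -0.147)
t=10.000: state=(-1.162, -0.166)
t=10.500: state=(-1.118, -0.180)
t=11.000: state=(-1.073, -0.190)
t=11.220: state=(-1.054, -0.194)
largest grid value and its neighbours: w(1.280)=0.60602, w(1.300)=0.60603, w(1.320)=0.60603
parabola through these three points peaks at t≈1.308 with w≈0.60603

max w = 0.606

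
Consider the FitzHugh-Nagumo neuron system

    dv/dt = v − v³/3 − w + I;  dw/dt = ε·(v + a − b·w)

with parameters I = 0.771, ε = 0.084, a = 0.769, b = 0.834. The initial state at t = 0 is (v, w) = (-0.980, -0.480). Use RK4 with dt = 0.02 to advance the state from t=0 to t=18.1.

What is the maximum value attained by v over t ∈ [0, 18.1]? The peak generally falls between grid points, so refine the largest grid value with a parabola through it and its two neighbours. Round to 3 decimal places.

t=0.000: state=(-0.980, -0.480)
step 1 (dt=0.02): k1=(0.585, 0.016), k2=(0.585, 0.016), k3=(0.585, 0.016), k4=(0.585, 0.017); state += dt/6·(k1+2k2+2k3+k4)
t=0.020: state=(-0.968, -0.480)
t=0.040: state=(-0.957, -0.479)
t=0.060: state=(-0.945, -0.479)
continuing one RK4 step at a time; state shown every 50 steps (Δt=1):
t=1.000: state=(-0.284, -0.438)
t=2.000: state=(1.142, -0.317)
t=3.000: state=(2.018, -0.093)
t=4.000: state=(2.009, 0.140)
t=5.000: state=(1.939, 0.353)
t=6.000: state=(1.865, 0.546)
t=7.000: state=(1.792, 0.720)
t=8.000: state=(1.717, 0.876)
t=9.000: state=(1.641, 1.015)
t=10.000: state=(1.564, 1.139)
t=11.000: state=(1.484, 1.248)
t=12.000: state=(1.400, 1.343)
t=13.000: state=(1.310, 1.424)
t=14.000: state=(1.213, 1.493)
t=15.000: state=(1.101, 1.548)
t=16.000: state=(0.966, 1.590)
t=17.000: state=(0.784, 1.616)
t=18.000: state=(0.488, 1.621)
t=18.100: state=(0.446, 1.621)
largest grid value and its neighbours: v(3.320)=2.03800, v(3.340)=2.03802, v(3.360)=2.03796
parabola through these three points peaks at t≈3.336 with v≈2.03803

max v = 2.038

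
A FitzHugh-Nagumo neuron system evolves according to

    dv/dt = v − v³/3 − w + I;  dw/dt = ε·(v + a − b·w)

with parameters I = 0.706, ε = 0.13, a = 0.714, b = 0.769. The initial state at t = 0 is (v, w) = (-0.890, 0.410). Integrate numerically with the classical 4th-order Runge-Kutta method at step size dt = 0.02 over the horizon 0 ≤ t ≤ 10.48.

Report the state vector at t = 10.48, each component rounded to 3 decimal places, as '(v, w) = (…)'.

t=0.000: state=(-0.890, 0.410)
step 1 (dt=0.02): k1=(-0.359, -0.064), k2=(-0.359, -0.064), k3=(-0.359, -0.064), k4=(-0.359, -0.065); state += dt/6·(k1+2k2+2k3+k4)
t=0.020: state=(-0.897, 0.409)
t=0.040: state=(-0.904, 0.407)
t=0.060: state=(-0.912, 0.406)
continuing one RK4 step at a time; state shown every 25 steps (Δt=0.5):
t=0.500: state=(-1.065, 0.373)
t=1.000: state=(-1.210, 0.328)
t=1.500: state=(-1.304, 0.277)
t=2.000: state=(-1.349, 0.225)
t=2.500: state=(-1.358, 0.173)
t=3.000: state=(-1.343, 0.124)
t=3.500: state=(-1.314, 0.079)
t=4.000: state=(-1.275, 0.038)
t=4.500: state=(-1.231, 0.002)
t=5.000: state=(-1.181, -0.029)
t=5.500: state=(-1.127, -0.056)
t=6.000: state=(-1.069, -0.077)
t=6.500: state=(-1.006, -0.094)
t=7.000: state=(-0.935, -0.106)
t=7.500: state=(-0.855, -0.112)
t=8.000: state=(-0.762, -0.113)
t=8.500: state=(-0.648, -0.107)
t=9.000: state=(-0.502, -0.093)
t=9.500: state=(-0.299, -0.069)
t=10.000: state=(0.001, -0.030)
t=10.480: state=(0.437, 0.027)

(v, w) = (0.437, 0.027)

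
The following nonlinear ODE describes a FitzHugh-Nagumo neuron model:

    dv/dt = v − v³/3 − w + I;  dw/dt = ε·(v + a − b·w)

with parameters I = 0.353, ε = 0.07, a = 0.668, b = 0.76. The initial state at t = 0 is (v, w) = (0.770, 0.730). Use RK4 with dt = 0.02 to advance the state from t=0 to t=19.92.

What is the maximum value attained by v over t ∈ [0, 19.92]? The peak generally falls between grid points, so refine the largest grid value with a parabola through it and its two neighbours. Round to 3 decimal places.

max v = 1.230

t=0.000: state=(0.770, 0.730)
step 1 (dt=0.02): k1=(0.241, 0.062), k2=(0.241, 0.062), k3=(0.241, 0.062), k4=(0.242, 0.062); state += dt/6·(k1+2k2+2k3+k4)
t=0.020: state=(0.775, 0.731)
t=0.040: state=(0.780, 0.732)
t=0.060: state=(0.785, 0.734)
continuing one RK4 step at a time; state shown every 50 steps (Δt=1):
t=1.000: state=(1.011, 0.799)
t=2.000: state=(1.179, 0.878)
t=3.000: state=(1.230, 0.961)
t=4.000: state=(1.197, 1.040)
t=5.000: state=(1.114, 1.110)
t=6.000: state=(0.988, 1.170)
t=7.000: state=(0.801, 1.217)
t=8.000: state=(0.479, 1.244)
t=9.000: state=(-0.250, 1.236)
t=10.000: state=(-1.606, 1.154)
t=11.000: state=(-1.986, 1.011)
t=12.000: state=(-1.964, 0.870)
t=13.000: state=(-1.917, 0.738)
t=14.000: state=(-1.870, 0.616)
t=15.000: state=(-1.823, 0.504)
t=16.000: state=(-1.777, 0.400)
t=17.000: state=(-1.731, 0.306)
t=18.000: state=(-1.686, 0.219)
t=19.000: state=(-1.641, 0.140)
t=19.920: state=(-1.600, 0.073)
largest grid value and its neighbours: v(3.000)=1.22998, v(3.020)=1.23000, v(3.040)=1.22998
parabola through these three points peaks at t≈3.022 with v≈1.23000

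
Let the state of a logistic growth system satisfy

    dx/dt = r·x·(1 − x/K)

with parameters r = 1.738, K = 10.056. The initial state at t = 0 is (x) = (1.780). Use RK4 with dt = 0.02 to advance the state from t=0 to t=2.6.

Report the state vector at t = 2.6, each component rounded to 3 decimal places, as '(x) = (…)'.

t=0.000: state=(1.780)
step 1 (dt=0.02): k1=(2.546), k2=(2.575), k3=(2.575), k4=(2.603); state += dt/6·(k1+2k2+2k3+k4)
t=0.020: state=(1.831)
t=0.040: state=(1.884)
t=0.060: state=(1.938)
continuing one RK4 step at a time; state shown every 5 steps (Δt=0.1):
t=0.100: state=(2.049)
t=0.200: state=(2.347)
t=0.300: state=(2.674)
t=0.400: state=(3.029)
t=0.500: state=(3.409)
t=0.600: state=(3.811)
t=0.700: state=(4.230)
t=0.800: state=(4.661)
t=0.900: state=(5.097)
t=1.000: state=(5.532)
t=1.100: state=(5.960)
t=1.200: state=(6.374)
t=1.300: state=(6.770)
t=1.400: state=(7.142)
t=1.500: state=(7.488)
t=1.600: state=(7.806)
t=1.700: state=(8.095)
t=1.800: state=(8.355)
t=1.900: state=(8.587)
t=2.000: state=(8.792)
t=2.100: state=(8.972)
t=2.200: state=(9.129)
t=2.300: state=(9.265)
t=2.400: state=(9.383)
t=2.500: state=(9.484)
t=2.600: state=(9.571)

(x) = (9.571)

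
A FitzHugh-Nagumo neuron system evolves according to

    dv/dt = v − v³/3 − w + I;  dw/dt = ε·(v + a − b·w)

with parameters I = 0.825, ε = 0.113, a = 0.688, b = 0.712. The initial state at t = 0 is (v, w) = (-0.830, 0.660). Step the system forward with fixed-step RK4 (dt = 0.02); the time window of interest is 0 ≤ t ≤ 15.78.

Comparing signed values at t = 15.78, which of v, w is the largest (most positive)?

largest component: v

t=0.000: state=(-0.830, 0.660)
step 1 (dt=0.02): k1=(-0.474, -0.069), k2=(-0.475, -0.070), k3=(-0.475, -0.070), k4=(-0.476, -0.070); state += dt/6·(k1+2k2+2k3+k4)
t=0.020: state=(-0.840, 0.659)
t=0.040: state=(-0.849, 0.657)
t=0.060: state=(-0.859, 0.656)
continuing one RK4 step at a time; state shown every 50 steps (Δt=1):
t=1.000: state=(-1.268, 0.568)
t=2.000: state=(-1.450, 0.449)
t=3.000: state=(-1.442, 0.331)
t=4.000: state=(-1.370, 0.227)
t=5.000: state=(-1.276, 0.140)
t=6.000: state=(-1.168, 0.071)
t=7.000: state=(-1.041, 0.021)
t=8.000: state=(-0.882, -0.011)
t=9.000: state=(-0.658, -0.020)
t=10.000: state=(-0.260, 0.004)
t=11.000: state=(0.641, 0.093)
t=12.000: state=(1.737, 0.299)
t=13.000: state=(1.874, 0.551)
t=14.000: state=(1.796, 0.783)
t=15.000: state=(1.700, 0.987)
t=15.780: state=(1.621, 1.127)
compare at T: v=1.621, w=1.127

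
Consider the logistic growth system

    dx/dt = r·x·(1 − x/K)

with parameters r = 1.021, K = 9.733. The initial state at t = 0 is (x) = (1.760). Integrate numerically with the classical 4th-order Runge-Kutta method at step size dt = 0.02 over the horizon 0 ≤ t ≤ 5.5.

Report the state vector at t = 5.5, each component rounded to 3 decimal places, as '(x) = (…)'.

t=0.000: state=(1.760)
step 1 (dt=0.02): k1=(1.472), k2=(1.482), k3=(1.482), k4=(1.491); state += dt/6·(k1+2k2+2k3+k4)
t=0.020: state=(1.790)
t=0.040: state=(1.820)
t=0.060: state=(1.850)
continuing one RK4 step at a time; state shown every 10 steps (Δt=0.2):
t=0.200: state=(2.074)
t=0.400: state=(2.426)
t=0.600: state=(2.817)
t=0.800: state=(3.243)
t=1.000: state=(3.698)
t=1.200: state=(4.176)
t=1.400: state=(4.669)
t=1.600: state=(5.165)
t=1.800: state=(5.655)
t=2.000: state=(6.130)
t=2.200: state=(6.580)
t=2.400: state=(6.998)
t=2.600: state=(7.381)
t=2.800: state=(7.726)
t=3.000: state=(8.032)
t=3.200: state=(8.300)
t=3.400: state=(8.532)
t=3.600: state=(8.731)
t=3.800: state=(8.900)
t=4.000: state=(9.043)
t=4.200: state=(9.163)
t=4.400: state=(9.263)
t=4.600: state=(9.347)
t=4.800: state=(9.416)
t=5.000: state=(9.473)
t=5.200: state=(9.520)
t=5.400: state=(9.558)
t=5.500: state=(9.575)

(x) = (9.575)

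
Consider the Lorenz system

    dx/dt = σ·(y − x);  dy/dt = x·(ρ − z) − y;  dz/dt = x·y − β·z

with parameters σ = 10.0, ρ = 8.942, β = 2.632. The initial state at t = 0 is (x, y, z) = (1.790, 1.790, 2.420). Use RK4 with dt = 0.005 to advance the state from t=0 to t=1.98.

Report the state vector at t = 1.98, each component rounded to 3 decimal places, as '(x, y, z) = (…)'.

t=0.000: state=(1.790, 1.790, 2.420)
step 1 (dt=0.005): k1=(0.000, 9.884, -3.165), k2=(0.247, 9.874, -3.100), k3=(0.241, 9.878, -3.100), k4=(0.482, 9.871, -3.034); state += dt/6·(k1+2k2+2k3+k4)
t=0.005: state=(1.791, 1.839, 2.405)
t=0.010: state=(1.795, 1.889, 2.390)
t=0.015: state=(1.801, 1.938, 2.376)
continuing one RK4 step at a time; state shown every 20 steps (Δt=0.1):
t=0.100: state=(2.165, 2.836, 2.257)
t=0.200: state=(3.065, 4.185, 2.545)
t=0.300: state=(4.381, 5.866, 3.623)
t=0.400: state=(5.913, 7.384, 5.859)
t=0.500: state=(7.025, 7.613, 8.928)
t=0.600: state=(6.887, 6.034, 11.160)
t=0.700: state=(5.572, 3.990, 11.312)
t=0.800: state=(4.073, 2.773, 10.078)
t=0.900: state=(3.075, 2.382, 8.523)
t=1.000: state=(2.647, 2.457, 7.142)
t=1.100: state=(2.645, 2.812, 6.093)
t=1.200: state=(2.954, 3.397, 5.442)
t=1.300: state=(3.515, 4.188, 5.263)
t=1.400: state=(4.273, 5.094, 5.647)
t=1.500: state=(5.095, 5.872, 6.631)
t=1.600: state=(5.723, 6.148, 8.009)
t=1.700: state=(5.866, 5.713, 9.227)
t=1.800: state=(5.456, 4.839, 9.732)
t=1.900: state=(4.756, 4.034, 9.455)
t=1.980: state=(4.224, 3.639, 8.890)

(x, y, z) = (4.224, 3.639, 8.890)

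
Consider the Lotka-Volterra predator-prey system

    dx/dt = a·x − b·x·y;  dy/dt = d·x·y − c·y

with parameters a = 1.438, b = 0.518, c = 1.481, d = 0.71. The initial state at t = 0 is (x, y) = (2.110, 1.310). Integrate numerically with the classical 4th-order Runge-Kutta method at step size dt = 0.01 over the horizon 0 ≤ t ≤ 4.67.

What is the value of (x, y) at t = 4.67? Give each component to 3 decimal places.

t=0.000: state=(2.110, 1.310)
step 1 (dt=0.01): k1=(1.602, 0.022), k2=(1.608, 0.030), k3=(1.608, 0.030), k4=(1.614, 0.037); state += dt/6·(k1+2k2+2k3+k4)
t=0.010: state=(2.126, 1.310)
t=0.020: state=(2.142, 1.311)
t=0.030: state=(2.159, 1.311)
continuing one RK4 step at a time; state shown every 20 steps (Δt=0.2):
t=0.200: state=(2.453, 1.346)
t=0.400: state=(2.830, 1.456)
t=0.600: state=(3.214, 1.664)
t=0.800: state=(3.548, 2.002)
t=1.000: state=(3.751, 2.504)
t=1.200: state=(3.731, 3.178)
t=1.400: state=(3.440, 3.944)
t=1.600: state=(2.938, 4.621)
t=1.800: state=(2.371, 5.009)
t=2.000: state=(1.874, 5.028)
t=2.200: state=(1.503, 4.745)
t=2.400: state=(1.254, 4.285)
t=2.600: state=(1.101, 3.763)
t=2.800: state=(1.021, 3.251)
t=3.000: state=(0.996, 2.789)
t=3.200: state=(1.016, 2.391)
t=3.400: state=(1.077, 2.062)
t=3.600: state=(1.176, 1.798)
t=3.800: state=(1.316, 1.595)
t=4.000: state=(1.499, 1.448)
t=4.200: state=(1.729, 1.353)
t=4.400: state=(2.009, 1.312)
t=4.600: state=(2.338, 1.327)
t=4.670: state=(2.463, 1.348)

(x, y) = (2.463, 1.348)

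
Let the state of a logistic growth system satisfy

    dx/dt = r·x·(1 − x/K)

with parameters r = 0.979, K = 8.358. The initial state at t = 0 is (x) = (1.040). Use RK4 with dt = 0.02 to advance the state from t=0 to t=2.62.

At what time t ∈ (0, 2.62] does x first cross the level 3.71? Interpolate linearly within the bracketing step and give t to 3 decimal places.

t=0.000: state=(1.040)
step 1 (dt=0.02): k1=(0.891), k2=(0.898), k3=(0.898), k4=(0.905); state += dt/6·(k1+2k2+2k3+k4)
t=0.020: state=(1.058)
t=0.040: state=(1.076)
t=0.060: state=(1.095)
continuing one RK4 step at a time; state shown every 5 steps (Δt=0.1):
t=0.100: state=(1.132)
t=0.200: state=(1.232)
t=0.300: state=(1.338)
t=0.400: state=(1.452)
t=0.500: state=(1.573)
t=0.600: state=(1.702)
t=0.700: state=(1.839)
t=0.800: state=(1.983)
t=0.900: state=(2.135)
t=1.000: state=(2.294)
t=1.100: state=(2.460)
t=1.200: state=(2.634)
t=1.300: state=(2.813)
t=1.400: state=(2.999)
t=1.500: state=(3.190)
t=1.600: state=(3.385)
t=1.700: state=(3.584)
t=1.760: state=(3.704)
next step: t=1.780: state=(3.745) — x has crossed 3.71
linear interpolation between t=1.760 (3.70449) and t=1.780 (3.74492) → t≈1.763

t = 1.763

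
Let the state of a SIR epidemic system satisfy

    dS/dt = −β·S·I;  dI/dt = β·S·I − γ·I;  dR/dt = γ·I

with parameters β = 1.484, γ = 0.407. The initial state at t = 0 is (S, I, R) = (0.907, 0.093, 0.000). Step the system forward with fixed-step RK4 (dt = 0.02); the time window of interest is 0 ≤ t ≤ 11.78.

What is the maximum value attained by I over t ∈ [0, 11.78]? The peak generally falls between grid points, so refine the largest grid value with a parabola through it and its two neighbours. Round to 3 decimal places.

t=0.000: state=(0.907, 0.093, 0.000)
step 1 (dt=0.02): k1=(-0.125, 0.087, 0.038), k2=(-0.126, 0.088, 0.038), k3=(-0.126, 0.088, 0.038), k4=(-0.127, 0.089, 0.039); state += dt/6·(k1+2k2+2k3+k4)
t=0.020: state=(0.904, 0.095, 0.001)
t=0.040: state=(0.902, 0.097, 0.002)
t=0.060: state=(0.899, 0.098, 0.002)
continuing one RK4 step at a time; state shown every 25 steps (Δt=0.5):
t=0.500: state=(0.831, 0.145, 0.024)
t=1.000: state=(0.729, 0.211, 0.060)
t=1.500: state=(0.607, 0.283, 0.110)
t=2.000: state=(0.480, 0.345, 0.174)
t=2.500: state=(0.365, 0.385, 0.249)
t=3.000: state=(0.273, 0.398, 0.329)
t=3.500: state=(0.204, 0.387, 0.410)
t=4.000: state=(0.154, 0.360, 0.486)
t=4.500: state=(0.120, 0.325, 0.555)
t=5.000: state=(0.095, 0.287, 0.618)
t=5.500: state=(0.078, 0.250, 0.672)
t=6.000: state=(0.066, 0.215, 0.719)
t=6.500: state=(0.057, 0.183, 0.760)
t=7.000: state=(0.050, 0.156, 0.794)
t=7.500: state=(0.045, 0.131, 0.823)
t=8.000: state=(0.041, 0.111, 0.848)
t=8.500: state=(0.038, 0.093, 0.869)
t=9.000: state=(0.036, 0.078, 0.886)
t=9.500: state=(0.034, 0.065, 0.901)
t=10.000: state=(0.033, 0.055, 0.913)
t=10.500: state=(0.031, 0.046, 0.923)
t=11.000: state=(0.030, 0.038, 0.932)
t=11.500: state=(0.030, 0.032, 0.939)
t=11.780: state=(0.029, 0.029, 0.942)
largest grid value and its neighbours: I(2.980)=0.39770, I(3.000)=0.39771, I(3.020)=0.39767
parabola through these three points peaks at t≈2.992 with I≈0.39771

max I = 0.398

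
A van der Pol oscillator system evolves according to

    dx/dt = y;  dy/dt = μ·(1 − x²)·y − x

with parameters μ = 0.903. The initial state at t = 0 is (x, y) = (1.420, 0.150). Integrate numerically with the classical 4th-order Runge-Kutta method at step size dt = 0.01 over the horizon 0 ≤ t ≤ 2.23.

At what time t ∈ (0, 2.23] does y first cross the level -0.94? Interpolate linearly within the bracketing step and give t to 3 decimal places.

t=0.000: state=(1.420, 0.150)
step 1 (dt=0.01): k1=(0.150, -1.558), k2=(0.142, -1.552), k3=(0.142, -1.552), k4=(0.134, -1.545); state += dt/6·(k1+2k2+2k3+k4)
t=0.010: state=(1.421, 0.134)
t=0.020: state=(1.423, 0.119)
t=0.030: state=(1.424, 0.104)
continuing one RK4 step at a time; state shown every 10 steps (Δt=0.1):
t=0.100: state=(1.427, 0.001)
t=0.200: state=(1.421, -0.136)
t=0.300: state=(1.401, -0.259)
t=0.400: state=(1.369, -0.371)
t=0.500: state=(1.327, -0.475)
t=0.600: state=(1.274, -0.572)
t=0.700: state=(1.212, -0.666)
t=0.800: state=(1.141, -0.759)
t=0.900: state=(1.061, -0.854)
t=0.980: state=(0.989, -0.933)
next step: t=0.990: state=(0.980, -0.943) — y has crossed -0.94
linear interpolation between t=0.980 (-0.93266) and t=0.990 (-0.94276) → t≈0.987

t = 0.987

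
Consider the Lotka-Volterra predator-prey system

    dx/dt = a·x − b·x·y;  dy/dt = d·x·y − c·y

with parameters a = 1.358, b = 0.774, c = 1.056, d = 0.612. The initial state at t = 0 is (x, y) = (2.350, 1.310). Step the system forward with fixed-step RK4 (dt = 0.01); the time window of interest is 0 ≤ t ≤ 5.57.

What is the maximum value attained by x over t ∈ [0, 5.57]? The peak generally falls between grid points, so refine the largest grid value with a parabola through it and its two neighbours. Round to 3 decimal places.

max x = 2.631

t=0.000: state=(2.350, 1.310)
step 1 (dt=0.01): k1=(0.809, 0.501), k2=(0.805, 0.505), k3=(0.805, 0.505), k4=(0.802, 0.509); state += dt/6·(k1+2k2+2k3+k4)
t=0.010: state=(2.358, 1.315)
t=0.020: state=(2.366, 1.320)
t=0.030: state=(2.374, 1.325)
continuing one RK4 step at a time; state shown every 20 steps (Δt=0.2):
t=0.200: state=(2.496, 1.427)
t=0.400: state=(2.596, 1.579)
t=0.600: state=(2.631, 1.762)
t=0.800: state=(2.588, 1.964)
t=1.000: state=(2.465, 2.168)
t=1.200: state=(2.279, 2.348)
t=1.400: state=(2.057, 2.479)
t=1.600: state=(1.827, 2.546)
t=1.800: state=(1.615, 2.544)
t=2.000: state=(1.436, 2.481)
t=2.200: state=(1.293, 2.373)
t=2.400: state=(1.187, 2.235)
t=2.600: state=(1.115, 2.083)
t=2.800: state=(1.073, 1.927)
t=3.000: state=(1.057, 1.777)
t=3.200: state=(1.064, 1.638)
t=3.400: state=(1.095, 1.513)
t=3.600: state=(1.146, 1.405)
t=3.800: state=(1.219, 1.314)
t=4.000: state=(1.312, 1.242)
t=4.200: state=(1.427, 1.189)
t=4.400: state=(1.562, 1.155)
t=4.600: state=(1.716, 1.143)
t=4.800: state=(1.885, 1.153)
t=5.000: state=(2.064, 1.189)
t=5.200: state=(2.243, 1.253)
t=5.400: state=(2.407, 1.349)
t=5.570: state=(2.522, 1.457)
largest grid value and its neighbours: x(0.580)=2.63087, x(0.590)=2.63103, x(0.600)=2.63099
parabola through these three points peaks at t≈0.593 with x≈2.63104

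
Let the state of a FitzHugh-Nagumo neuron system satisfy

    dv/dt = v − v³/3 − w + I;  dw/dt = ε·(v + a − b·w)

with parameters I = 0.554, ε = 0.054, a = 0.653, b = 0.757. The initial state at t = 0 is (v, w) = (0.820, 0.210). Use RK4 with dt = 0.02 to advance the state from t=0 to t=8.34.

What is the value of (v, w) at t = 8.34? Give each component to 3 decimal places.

t=0.000: state=(0.820, 0.210)
step 1 (dt=0.02): k1=(0.980, 0.071), k2=(0.983, 0.071), k3=(0.983, 0.071), k4=(0.985, 0.072); state += dt/6·(k1+2k2+2k3+k4)
t=0.020: state=(0.840, 0.211)
t=0.040: state=(0.859, 0.213)
t=0.060: state=(0.879, 0.214)
continuing one RK4 step at a time; state shown every 25 steps (Δt=0.5):
t=0.500: state=(1.303, 0.252)
t=1.000: state=(1.631, 0.304)
t=1.500: state=(1.763, 0.361)
t=2.000: state=(1.792, 0.419)
t=2.500: state=(1.785, 0.475)
t=3.000: state=(1.765, 0.531)
t=3.500: state=(1.741, 0.584)
t=4.000: state=(1.716, 0.636)
t=4.500: state=(1.691, 0.686)
t=5.000: state=(1.664, 0.735)
t=5.500: state=(1.638, 0.781)
t=6.000: state=(1.611, 0.826)
t=6.500: state=(1.583, 0.870)
t=7.000: state=(1.555, 0.912)
t=7.500: state=(1.527, 0.952)
t=8.000: state=(1.498, 0.990)
t=8.340: state=(1.478, 1.016)

(v, w) = (1.478, 1.016)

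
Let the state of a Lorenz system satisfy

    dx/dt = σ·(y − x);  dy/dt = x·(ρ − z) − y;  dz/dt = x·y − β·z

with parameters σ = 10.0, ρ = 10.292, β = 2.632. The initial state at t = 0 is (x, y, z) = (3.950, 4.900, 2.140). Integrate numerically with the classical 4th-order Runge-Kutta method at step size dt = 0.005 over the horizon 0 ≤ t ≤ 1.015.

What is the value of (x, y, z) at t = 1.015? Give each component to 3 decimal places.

(x, y, z) = (3.119, 3.991, 5.081)

t=0.000: state=(3.950, 4.900, 2.140)
step 1 (dt=0.005): k1=(9.500, 27.300, 13.723), k2=(9.945, 27.289, 14.020), k3=(9.934, 27.296, 14.023), k4=(10.368, 27.288, 14.327); state += dt/6·(k1+2k2+2k3+k4)
t=0.005: state=(4.000, 5.036, 2.210)
t=0.010: state=(4.054, 5.173, 2.283)
t=0.015: state=(4.112, 5.309, 2.360)
continuing one RK4 step at a time; state shown every 10 steps (Δt=0.05):
t=0.050: state=(4.615, 6.267, 2.997)
t=0.100: state=(5.554, 7.610, 4.288)
t=0.150: state=(6.618, 8.754, 6.112)
t=0.200: state=(7.615, 9.379, 8.417)
t=0.250: state=(8.293, 9.158, 10.881)
t=0.300: state=(8.417, 8.019, 12.944)
t=0.350: state=(7.904, 6.299, 14.106)
t=0.400: state=(6.893, 4.557, 14.247)
t=0.450: state=(5.669, 3.202, 13.620)
t=0.500: state=(4.500, 2.342, 12.590)
t=0.550: state=(3.543, 1.889, 11.428)
t=0.600: state=(2.847, 1.708, 10.283)
t=0.650: state=(2.391, 1.693, 9.221)
t=0.700: state=(2.132, 1.780, 8.266)
t=0.750: state=(2.026, 1.941, 7.426)
t=0.800: state=(2.038, 2.166, 6.705)
t=0.850: state=(2.148, 2.457, 6.104)
t=0.900: state=(2.345, 2.823, 5.629)
t=0.950: state=(2.626, 3.272, 5.289)
t=1.000: state=(2.992, 3.811, 5.103)
t=1.015: state=(3.119, 3.991, 5.081)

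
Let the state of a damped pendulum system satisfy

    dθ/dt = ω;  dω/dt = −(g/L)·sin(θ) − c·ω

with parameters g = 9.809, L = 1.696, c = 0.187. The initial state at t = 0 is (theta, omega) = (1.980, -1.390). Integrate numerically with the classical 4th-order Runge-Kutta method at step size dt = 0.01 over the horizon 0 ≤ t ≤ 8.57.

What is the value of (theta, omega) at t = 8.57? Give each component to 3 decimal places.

t=0.000: state=(1.980, -1.390)
step 1 (dt=0.01): k1=(-1.390, -5.046), k2=(-1.415, -5.057), k3=(-1.415, -5.058), k4=(-1.441, -5.069); state += dt/6·(k1+2k2+2k3+k4)
t=0.010: state=(1.966, -1.441)
t=0.020: state=(1.951, -1.491)
t=0.030: state=(1.936, -1.542)
continuing one RK4 step at a time; state shown every 50 steps (Δt=0.5):
t=0.500: state=(0.646, -3.787)
t=1.000: state=(-1.164, -2.685)
t=1.500: state=(-1.758, 0.271)
t=2.000: state=(-0.938, 2.908)
t=2.500: state=(0.702, 2.903)
t=3.000: state=(1.484, 0.122)
t=3.500: state=(0.858, -2.484)
t=4.000: state=(-0.579, -2.597)
t=4.500: state=(-1.272, -0.034)
t=5.000: state=(-0.649, 2.330)
t=5.500: state=(0.612, 2.119)
t=6.000: state=(1.091, -0.305)
t=6.500: state=(0.386, -2.244)
t=7.000: state=(-0.686, -1.549)
t=7.500: state=(-0.899, 0.730)
t=8.000: state=(-0.108, 2.082)
t=8.500: state=(0.735, 0.926)
t=8.570: state=(0.790, 0.636)

(theta, omega) = (0.790, 0.636)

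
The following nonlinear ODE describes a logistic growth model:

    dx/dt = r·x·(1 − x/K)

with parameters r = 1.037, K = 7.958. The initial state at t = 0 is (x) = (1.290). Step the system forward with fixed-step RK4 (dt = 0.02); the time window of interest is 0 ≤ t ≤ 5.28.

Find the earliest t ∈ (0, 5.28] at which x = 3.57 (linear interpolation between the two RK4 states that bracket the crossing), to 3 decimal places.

t=0.000: state=(1.290)
step 1 (dt=0.02): k1=(1.121), k2=(1.129), k3=(1.129), k4=(1.137); state += dt/6·(k1+2k2+2k3+k4)
t=0.020: state=(1.313)
t=0.040: state=(1.335)
t=0.060: state=(1.359)
continuing one RK4 step at a time; state shown every 10 steps (Δt=0.2):
t=0.200: state=(1.530)
t=0.400: state=(1.803)
t=0.600: state=(2.108)
t=0.800: state=(2.445)
t=1.000: state=(2.810)
t=1.200: state=(3.197)
t=1.380: state=(3.560)
next step: t=1.400: state=(3.600) — x has crossed 3.57
linear interpolation between t=1.380 (3.55955) and t=1.400 (3.60040) → t≈1.385

t = 1.385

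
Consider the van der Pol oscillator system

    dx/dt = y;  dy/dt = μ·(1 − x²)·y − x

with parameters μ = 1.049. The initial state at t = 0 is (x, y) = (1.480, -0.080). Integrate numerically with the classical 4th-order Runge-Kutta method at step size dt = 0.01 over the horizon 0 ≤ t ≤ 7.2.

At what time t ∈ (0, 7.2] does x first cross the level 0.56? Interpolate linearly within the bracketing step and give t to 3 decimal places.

t=0.000: state=(1.480, -0.080)
step 1 (dt=0.01): k1=(-0.080, -1.380), k2=(-0.087, -1.371), k3=(-0.087, -1.371), k4=(-0.094, -1.362); state += dt/6·(k1+2k2+2k3+k4)
t=0.010: state=(1.479, -0.094)
t=0.020: state=(1.478, -0.107)
t=0.030: state=(1.477, -0.121)
continuing one RK4 step at a time; state shown every 25 steps (Δt=0.25):
t=0.250: state=(1.421, -0.376)
t=0.500: state=(1.297, -0.607)
t=0.750: state=(1.119, -0.823)
t=1.000: state=(0.883, -1.073)
t=1.250: state=(0.575, -1.406)
t=1.260: state=(0.561, -1.422)
next step: t=1.270: state=(0.547, -1.438) — x has crossed 0.56
linear interpolation between t=1.260 (0.56117) and t=1.270 (0.54688) → t≈1.261

t = 1.261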